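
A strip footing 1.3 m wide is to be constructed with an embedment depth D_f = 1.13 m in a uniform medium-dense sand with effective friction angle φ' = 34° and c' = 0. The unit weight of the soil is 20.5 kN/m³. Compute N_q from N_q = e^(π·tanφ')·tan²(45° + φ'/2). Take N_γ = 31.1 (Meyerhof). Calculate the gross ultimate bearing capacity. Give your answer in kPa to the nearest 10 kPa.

q_ult ≈ 1100 kPa

tan34° = 0.6745, so N_q = e^(π×0.6745)·tan²(62°) = 8.323 × 3.537 = 29.44.
Effective surcharge at the founding depth q = γ·D_f = 20.5 × 1.13 = 23.165 kPa.
q_ult = q·N_q + 0.5·γ·B·N_γ
     = 23.165 × 29.44 + 0.5 × 20.5 × 1.3 × 31.1
     = 681.97 + 414.41 = 1096.4 kPa.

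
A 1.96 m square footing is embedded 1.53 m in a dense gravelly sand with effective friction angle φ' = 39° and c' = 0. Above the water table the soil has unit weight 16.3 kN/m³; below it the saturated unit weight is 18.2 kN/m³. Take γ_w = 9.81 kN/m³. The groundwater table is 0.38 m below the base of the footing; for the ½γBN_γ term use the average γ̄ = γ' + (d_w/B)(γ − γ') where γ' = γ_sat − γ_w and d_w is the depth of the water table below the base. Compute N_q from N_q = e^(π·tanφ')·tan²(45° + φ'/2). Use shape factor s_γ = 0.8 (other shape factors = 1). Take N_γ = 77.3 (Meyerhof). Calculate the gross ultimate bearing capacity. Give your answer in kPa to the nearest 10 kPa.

q_ult ≈ 2000 kPa

tan39° = 0.8098, so N_q = e^(π×0.8098)·tan²(64.5°) = 12.731 × 4.395 = 55.96.
q = γ·D_f = 16.3 × 1.53 = 24.939 kPa.
γ' = 8.39 kN/m³; averaging over the depth B below the base, γ̄ = γ' + (d_w/B)(γ − γ') = 9.9236 kN/m³.
q·N_q = 24.939 × 55.957 = 1395.5 kPa
0.5·γ·B·N_γ·s_γ = 0.5 × 9.9236 × 1.96 × 77.3 × 0.8 = 601.4 kPa
q_ult = 1395.5 + 601.4 = 1996.9 kPa.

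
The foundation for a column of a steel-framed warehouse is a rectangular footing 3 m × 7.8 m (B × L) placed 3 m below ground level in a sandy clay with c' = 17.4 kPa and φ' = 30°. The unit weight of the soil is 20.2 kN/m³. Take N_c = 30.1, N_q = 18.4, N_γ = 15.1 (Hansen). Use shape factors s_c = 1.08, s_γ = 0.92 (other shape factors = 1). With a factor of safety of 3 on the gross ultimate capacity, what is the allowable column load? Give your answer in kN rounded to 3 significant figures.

P_all ≈ 16400 kN

Overburden at base level: q = 20.2 × 3 = 60.6 kPa.
Cohesion term c·N_c·s_c = 17.4 × 30.1 × 1.08 = 565.64 kPa; surcharge term q·N_q = 60.6 × 18.4 = 1115 kPa; self-weight term 0.5·γ·B·N_γ·s_γ = 0.5 × 20.2 × 3 × 15.1 × 0.92 = 420.93 kPa.
q_ult = 565.64 + 1115 + 420.93 = 2101.6 kPa.
Gross allowable pressure q_all = 2101.6 / 3 = 700.54 kPa.
Footing area = 23.4 m², so allowable column load = 700.54 × 23.4 = 16393 kN.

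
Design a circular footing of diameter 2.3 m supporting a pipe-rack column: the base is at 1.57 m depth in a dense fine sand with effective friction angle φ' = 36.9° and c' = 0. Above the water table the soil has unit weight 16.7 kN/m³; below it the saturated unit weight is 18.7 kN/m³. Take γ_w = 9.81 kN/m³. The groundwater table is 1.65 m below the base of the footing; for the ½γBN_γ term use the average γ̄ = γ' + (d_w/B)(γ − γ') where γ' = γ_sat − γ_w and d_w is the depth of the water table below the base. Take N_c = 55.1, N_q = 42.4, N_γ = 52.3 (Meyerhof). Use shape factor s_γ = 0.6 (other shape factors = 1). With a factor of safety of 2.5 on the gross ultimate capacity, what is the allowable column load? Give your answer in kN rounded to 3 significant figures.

P_all ≈ 2720 kN

q = γ·D_f = 16.7 × 1.57 = 26.219 kPa.
γ' = 8.89 kN/m³; averaging over the depth B below the base, γ̄ = γ' + (d_w/B)(γ − γ') = 14.493 kN/m³.
q·N_q = 26.219 × 42.4 = 1111.7 kPa
0.5·γ·B·N_γ·s_γ = 0.5 × 14.493 × 2.3 × 52.3 × 0.6 = 523 kPa
q_ult = 1111.7 + 523 = 1634.7 kPa.
Gross allowable pressure q_all = 1634.7 / 2.5 = 653.88 kPa.
Footing area = 4.1548 m², so allowable column load = 653.88 × 4.1548 = 2716.7 kN.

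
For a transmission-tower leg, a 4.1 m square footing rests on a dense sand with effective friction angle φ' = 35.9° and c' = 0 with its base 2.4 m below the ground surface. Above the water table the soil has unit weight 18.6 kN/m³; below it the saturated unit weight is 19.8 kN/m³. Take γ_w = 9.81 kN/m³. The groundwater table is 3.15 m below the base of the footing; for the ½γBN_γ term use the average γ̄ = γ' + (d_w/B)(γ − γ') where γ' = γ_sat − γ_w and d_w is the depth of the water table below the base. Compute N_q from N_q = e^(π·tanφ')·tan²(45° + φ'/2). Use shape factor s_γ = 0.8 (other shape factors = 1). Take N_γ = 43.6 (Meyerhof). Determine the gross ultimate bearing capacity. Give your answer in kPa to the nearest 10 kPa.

tan35.9° = 0.7239, so N_q = e^(π×0.7239)·tan²(62.95°) = 9.719 × 3.835 = 37.28.
Effective surcharge at the founding depth q = γ·D_f = 18.6 × 2.4 = 44.64 kPa.
With d_w = 3.15 m < B, γ̄ = 9.99 + (3.15/4.1) × (18.6 − 9.99) = 16.605 kN/m³.
q_ult = q·N_q + 0.5·γ·B·N_γ·s_γ
     = 44.64 × 37.277 + 0.5 × 16.605 × 4.1 × 43.6 × 0.8
     = 1664 + 1187.3 = 2851.4 kPa.

q_ult ≈ 2850 kPa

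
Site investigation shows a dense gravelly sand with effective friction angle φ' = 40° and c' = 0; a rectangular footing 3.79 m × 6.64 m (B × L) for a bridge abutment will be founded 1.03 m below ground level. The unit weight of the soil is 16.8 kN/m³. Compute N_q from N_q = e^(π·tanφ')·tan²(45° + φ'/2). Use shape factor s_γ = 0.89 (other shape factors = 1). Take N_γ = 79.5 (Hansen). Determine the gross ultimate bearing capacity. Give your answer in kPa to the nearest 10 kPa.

tan40° = 0.8391, so N_q = e^(π×0.8391)·tan²(65°) = 13.959 × 4.599 = 64.2.
q = γ·D_f = 16.8 × 1.03 = 17.304 kPa.
q·N_q = 17.304 × 64.195 = 1110.8 kPa
0.5·γ·B·N_γ·s_γ = 0.5 × 16.8 × 3.79 × 79.5 × 0.89 = 2252.6 kPa
q_ult = 1110.8 + 2252.6 = 3363.4 kPa.

q_ult ≈ 3360 kPa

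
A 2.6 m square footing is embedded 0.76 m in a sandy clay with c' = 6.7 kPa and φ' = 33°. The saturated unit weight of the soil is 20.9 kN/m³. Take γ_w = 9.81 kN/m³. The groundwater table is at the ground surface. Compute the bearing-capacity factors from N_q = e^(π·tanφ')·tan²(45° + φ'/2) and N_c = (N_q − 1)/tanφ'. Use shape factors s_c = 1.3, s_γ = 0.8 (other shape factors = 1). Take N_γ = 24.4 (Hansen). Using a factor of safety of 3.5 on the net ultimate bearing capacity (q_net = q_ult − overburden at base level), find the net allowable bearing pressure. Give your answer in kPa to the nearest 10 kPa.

q_all(net) ≈ 240 kPa

N_q = e^(π·tan33°)·tan²(61.5°) = 26.09; N_c = (N_q − 1)/tanφ' = 38.64.
γ' = 20.9 − 9.81 = 11.09 kN/m³ (submerged throughout). q = 11.09 × 0.76 = 8.4284 kPa; the same γ' applies in the ½γBN_γ term.
c·N_c·s_c = 6.7 × 38.638 × 1.3 = 336.54 kPa
q·N_q = 8.4284 × 26.092 = 219.91 kPa
0.5·γ·B·N_γ·s_γ = 0.5 × 11.09 × 2.6 × 24.4 × 0.8 = 281.42 kPa
q_ult = 336.54 + 219.91 + 281.42 = 837.87 kPa.
q_net = 837.87 − 8.4284 = 829.45 kPa.
q_all(net) = 829.45 / 3.5 = 236.98 kPa.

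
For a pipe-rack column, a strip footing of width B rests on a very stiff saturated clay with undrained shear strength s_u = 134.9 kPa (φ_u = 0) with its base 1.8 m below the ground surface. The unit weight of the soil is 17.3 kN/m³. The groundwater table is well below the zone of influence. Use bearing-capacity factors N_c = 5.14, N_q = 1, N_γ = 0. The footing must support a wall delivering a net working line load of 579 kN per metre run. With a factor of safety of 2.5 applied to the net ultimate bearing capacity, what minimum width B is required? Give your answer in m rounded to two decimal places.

q = γ·D_f = 17.3 × 1.8 = 31.14 kPa.
c·N_c = 134.9 × 5.14 = 693.39 kPa
q·N_q = 31.14 × 1 = 31.14 kPa
q_ult = 693.39 + 31.14 = 724.53 kPa.
For φ = 0 the ½γBN_γ term vanishes, so q_ult is independent of B. q_net = 724.53 − 31.14 = 693.39 kPa; q_all(net) = 693.39/2.5 = 277.35 kPa.
Required width B = w / q_all(net) = 579 / 277.35 = 2.088 m.

B = 2.09 m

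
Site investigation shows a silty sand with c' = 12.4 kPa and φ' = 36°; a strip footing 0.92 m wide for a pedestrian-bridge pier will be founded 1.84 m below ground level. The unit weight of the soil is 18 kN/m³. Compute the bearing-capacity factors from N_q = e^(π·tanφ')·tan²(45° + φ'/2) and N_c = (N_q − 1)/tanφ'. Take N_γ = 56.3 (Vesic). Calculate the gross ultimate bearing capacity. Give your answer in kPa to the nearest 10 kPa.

tan36° = 0.7265, so N_q = e^(π×0.7265)·tan²(63°) = 9.801 × 3.852 = 37.75.
N_c = (37.75 − 1)/tan36° = 50.59.
Effective surcharge at the founding depth q = γ·D_f = 18 × 1.84 = 33.12 kPa.
q_ult = c·N_c + q·N_q + 0.5·γ·B·N_γ
     = 12.4 × 50.585 + 33.12 × 37.752 + 0.5 × 18 × 0.92 × 56.3
     = 627.26 + 1250.4 + 466.16 = 2343.8 kPa.

q_ult ≈ 2340 kPa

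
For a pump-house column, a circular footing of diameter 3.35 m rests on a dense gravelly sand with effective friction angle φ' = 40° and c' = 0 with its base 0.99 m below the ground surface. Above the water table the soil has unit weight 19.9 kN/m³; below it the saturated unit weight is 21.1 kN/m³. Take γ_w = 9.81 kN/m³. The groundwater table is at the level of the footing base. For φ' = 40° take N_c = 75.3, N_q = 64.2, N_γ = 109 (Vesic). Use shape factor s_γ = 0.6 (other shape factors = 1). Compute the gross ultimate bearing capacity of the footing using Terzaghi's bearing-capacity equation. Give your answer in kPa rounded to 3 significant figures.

q_ult ≈ 2500 kPa

Effective surcharge at the founding depth q = γ·D_f = 19.9 × 0.99 = 19.701 kPa.
The water table coincides with the base, so in the self-weight term γ → γ' = 11.29 kN/m³.
q_ult = q·N_q + 0.5·γ·B·N_γ·s_γ
     = 19.701 × 64.2 + 0.5 × 11.29 × 3.35 × 109 × 0.6
     = 1264.8 + 1236.8 = 2501.6 kPa.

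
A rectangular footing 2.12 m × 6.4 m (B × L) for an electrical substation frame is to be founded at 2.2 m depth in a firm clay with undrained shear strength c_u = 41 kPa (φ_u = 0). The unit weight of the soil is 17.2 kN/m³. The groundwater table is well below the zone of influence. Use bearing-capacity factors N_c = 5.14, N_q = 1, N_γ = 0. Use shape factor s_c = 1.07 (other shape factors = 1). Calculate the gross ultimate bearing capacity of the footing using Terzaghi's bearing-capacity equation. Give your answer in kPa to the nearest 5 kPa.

Overburden at base level: q = 17.2 × 2.2 = 37.84 kPa.
Cohesion term c·N_c·s_c = 41 × 5.14 × 1.07 = 225.49 kPa; surcharge term q·N_q = 37.84 × 1 = 37.84 kPa.
q_ult = 225.49 + 37.84 = 263.33 kPa.

q_ult ≈ 265 kPa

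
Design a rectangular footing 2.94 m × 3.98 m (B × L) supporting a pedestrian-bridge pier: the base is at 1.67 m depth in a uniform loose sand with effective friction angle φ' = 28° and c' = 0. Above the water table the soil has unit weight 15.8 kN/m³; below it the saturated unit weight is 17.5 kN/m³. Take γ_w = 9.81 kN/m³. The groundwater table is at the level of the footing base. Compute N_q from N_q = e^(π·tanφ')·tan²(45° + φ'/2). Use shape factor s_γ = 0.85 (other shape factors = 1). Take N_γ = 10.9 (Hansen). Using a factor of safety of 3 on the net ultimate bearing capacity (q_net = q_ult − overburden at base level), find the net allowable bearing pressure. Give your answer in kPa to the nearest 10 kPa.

q_all(net) ≈ 160 kPa

N_q = e^(π·tan28°)·tan²(59°) = 14.72.
Overburden at base level: q = 15.8 × 1.67 = 26.386 kPa.
Below the base the soil is submerged, so the ½γBN_γ term uses γ' = 17.5 − 9.81 = 7.69 kN/m³.
Surcharge term q·N_q = 26.386 × 14.72 = 388.4 kPa; self-weight term 0.5·γ·B·N_γ·s_γ = 0.5 × 7.69 × 2.94 × 10.9 × 0.85 = 104.73 kPa.
q_ult = 388.4 + 104.73 = 493.13 kPa.
q_net = 493.13 − 26.386 = 466.75 kPa.
q_all(net) = 466.75 / 3 = 155.58 kPa.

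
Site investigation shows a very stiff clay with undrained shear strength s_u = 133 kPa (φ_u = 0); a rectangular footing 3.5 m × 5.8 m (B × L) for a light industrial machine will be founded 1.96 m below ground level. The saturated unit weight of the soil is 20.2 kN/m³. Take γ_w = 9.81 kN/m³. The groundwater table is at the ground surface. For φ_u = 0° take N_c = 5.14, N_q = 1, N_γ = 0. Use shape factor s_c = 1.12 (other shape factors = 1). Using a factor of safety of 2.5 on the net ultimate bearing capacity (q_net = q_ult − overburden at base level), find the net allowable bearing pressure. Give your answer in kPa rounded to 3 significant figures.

γ' = 20.2 − 9.81 = 10.39 kN/m³ (submerged throughout). q = 10.39 × 1.96 = 20.364 kPa.
c·N_c·s_c = 133 × 5.14 × 1.12 = 765.65 kPa
q·N_q = 20.364 × 1 = 20.364 kPa
q_ult = 765.65 + 20.364 = 786.02 kPa.
q_net = 786.02 − 20.364 = 765.65 kPa.
q_all(net) = 765.65 / 2.5 = 306.26 kPa.

q_all(net) ≈ 306 kPa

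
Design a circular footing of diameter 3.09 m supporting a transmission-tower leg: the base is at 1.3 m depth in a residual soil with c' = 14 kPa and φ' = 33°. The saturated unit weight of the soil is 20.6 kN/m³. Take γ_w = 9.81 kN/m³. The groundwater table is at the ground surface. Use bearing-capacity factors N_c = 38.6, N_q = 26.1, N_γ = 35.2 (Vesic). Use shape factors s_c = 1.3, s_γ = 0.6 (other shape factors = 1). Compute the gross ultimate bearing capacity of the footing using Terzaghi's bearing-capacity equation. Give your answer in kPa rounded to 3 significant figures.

Water table at ground surface, so effective unit weight γ' = 20.6 − 9.81 = 10.79 kN/m³ is used throughout; overburden q = 10.79 × 1.3 = 14.027 kPa; the same γ' applies in the ½γBN_γ term.
Cohesion term c·N_c·s_c = 14 × 38.6 × 1.3 = 702.52 kPa; surcharge term q·N_q = 14.027 × 26.1 = 366.1 kPa; self-weight term 0.5·γ·B·N_γ·s_γ = 0.5 × 10.79 × 3.09 × 35.2 × 0.6 = 352.08 kPa.
q_ult = 702.52 + 366.1 + 352.08 = 1420.7 kPa.

q_ult ≈ 1420 kPa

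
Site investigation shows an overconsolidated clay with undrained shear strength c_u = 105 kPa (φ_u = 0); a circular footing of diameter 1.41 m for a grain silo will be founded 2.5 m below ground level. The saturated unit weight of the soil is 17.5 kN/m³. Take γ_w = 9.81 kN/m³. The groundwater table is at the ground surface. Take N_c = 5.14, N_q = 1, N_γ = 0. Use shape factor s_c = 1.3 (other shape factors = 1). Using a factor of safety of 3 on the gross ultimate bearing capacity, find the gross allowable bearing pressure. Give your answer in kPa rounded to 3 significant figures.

γ' = 17.5 − 9.81 = 7.69 kN/m³ (submerged throughout). q = 7.69 × 2.5 = 19.225 kPa.
c·N_c·s_c = 105 × 5.14 × 1.3 = 701.61 kPa
q·N_q = 19.225 × 1 = 19.225 kPa
q_ult = 701.61 + 19.225 = 720.83 kPa.
q_all = 720.83 / 3 = 240.28 kPa.

q_all ≈ 240 kPa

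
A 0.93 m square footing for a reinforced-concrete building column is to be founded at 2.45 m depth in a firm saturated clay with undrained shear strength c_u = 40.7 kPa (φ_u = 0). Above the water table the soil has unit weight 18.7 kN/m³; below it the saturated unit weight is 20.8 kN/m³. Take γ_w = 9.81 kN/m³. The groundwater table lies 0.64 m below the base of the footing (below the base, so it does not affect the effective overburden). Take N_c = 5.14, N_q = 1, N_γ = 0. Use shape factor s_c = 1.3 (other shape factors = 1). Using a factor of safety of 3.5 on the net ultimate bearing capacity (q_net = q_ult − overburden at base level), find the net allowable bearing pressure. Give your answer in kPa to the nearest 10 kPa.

q_all(net) ≈ 80 kPa

Overburden at base level: q = 18.7 × 2.45 = 45.815 kPa.
Cohesion term c·N_c·s_c = 40.7 × 5.14 × 1.3 = 271.96 kPa; surcharge term q·N_q = 45.815 × 1 = 45.815 kPa.
q_ult = 271.96 + 45.815 = 317.77 kPa.
q_net = 317.77 − 45.815 = 271.96 kPa.
q_all(net) = 271.96 / 3.5 = 77.702 kPa.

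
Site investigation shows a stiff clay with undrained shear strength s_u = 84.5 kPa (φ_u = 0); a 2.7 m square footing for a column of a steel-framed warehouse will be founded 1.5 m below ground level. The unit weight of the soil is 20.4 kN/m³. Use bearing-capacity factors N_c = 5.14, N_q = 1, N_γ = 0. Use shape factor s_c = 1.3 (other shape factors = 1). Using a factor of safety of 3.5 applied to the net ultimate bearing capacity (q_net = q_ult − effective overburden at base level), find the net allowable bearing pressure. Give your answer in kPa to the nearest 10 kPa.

q = γ·D_f = 20.4 × 1.5 = 30.6 kPa.
c·N_c·s_c = 84.5 × 5.14 × 1.3 = 564.63 kPa
q·N_q = 30.6 × 1 = 30.6 kPa
q_ult = 564.63 + 30.6 = 595.23 kPa.
Net ultimate: q_net = 595.23 − 30.6 = 564.63 kPa.
q_all(net) = 564.63 / 3.5 = 161.32 kPa.

q_all(net) ≈ 160 kPa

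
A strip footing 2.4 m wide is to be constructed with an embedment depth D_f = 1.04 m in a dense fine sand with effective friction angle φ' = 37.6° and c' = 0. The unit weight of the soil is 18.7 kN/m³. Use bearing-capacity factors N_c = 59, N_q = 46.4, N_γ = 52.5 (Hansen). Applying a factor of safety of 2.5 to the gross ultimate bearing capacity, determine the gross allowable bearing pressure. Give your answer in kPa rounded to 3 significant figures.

q_all ≈ 832 kPa

Effective surcharge at the founding depth q = γ·D_f = 18.7 × 1.04 = 19.448 kPa.
q_ult = q·N_q + 0.5·γ·B·N_γ
     = 19.448 × 46.4 + 0.5 × 18.7 × 2.4 × 52.5
     = 902.39 + 1178.1 = 2080.5 kPa.
q_all = q_ult / FS = 2080.5 / 2.5 = 832.19 kPa.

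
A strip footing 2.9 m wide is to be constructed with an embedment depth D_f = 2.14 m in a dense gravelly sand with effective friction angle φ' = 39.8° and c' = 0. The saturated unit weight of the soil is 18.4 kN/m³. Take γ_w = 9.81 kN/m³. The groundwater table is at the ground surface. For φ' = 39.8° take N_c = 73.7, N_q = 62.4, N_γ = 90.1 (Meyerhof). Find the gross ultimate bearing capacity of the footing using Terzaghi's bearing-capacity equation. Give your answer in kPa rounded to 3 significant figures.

q_ult ≈ 2270 kPa

γ' = 18.4 − 9.81 = 8.59 kN/m³ (submerged throughout). q = 8.59 × 2.14 = 18.383 kPa; the same γ' applies in the ½γBN_γ term.
q·N_q = 18.383 × 62.4 = 1147.1 kPa
0.5·γ·B·N_γ = 0.5 × 8.59 × 2.9 × 90.1 = 1122.2 kPa
q_ult = 1147.1 + 1122.2 = 2269.3 kPa.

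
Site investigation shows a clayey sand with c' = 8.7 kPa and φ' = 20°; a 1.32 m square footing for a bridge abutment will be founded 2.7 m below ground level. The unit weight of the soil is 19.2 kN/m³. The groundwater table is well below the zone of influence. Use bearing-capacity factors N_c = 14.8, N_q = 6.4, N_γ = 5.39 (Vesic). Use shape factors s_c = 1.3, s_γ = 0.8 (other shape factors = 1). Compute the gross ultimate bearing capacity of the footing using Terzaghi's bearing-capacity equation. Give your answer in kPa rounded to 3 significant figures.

q = γ·D_f = 19.2 × 2.7 = 51.84 kPa.
c·N_c·s_c = 8.7 × 14.8 × 1.3 = 167.39 kPa
q·N_q = 51.84 × 6.4 = 331.78 kPa
0.5·γ·B·N_γ·s_γ = 0.5 × 19.2 × 1.32 × 5.39 × 0.8 = 54.642 kPa
q_ult = 167.39 + 331.78 + 54.642 = 553.81 kPa.

q_ult ≈ 554 kPa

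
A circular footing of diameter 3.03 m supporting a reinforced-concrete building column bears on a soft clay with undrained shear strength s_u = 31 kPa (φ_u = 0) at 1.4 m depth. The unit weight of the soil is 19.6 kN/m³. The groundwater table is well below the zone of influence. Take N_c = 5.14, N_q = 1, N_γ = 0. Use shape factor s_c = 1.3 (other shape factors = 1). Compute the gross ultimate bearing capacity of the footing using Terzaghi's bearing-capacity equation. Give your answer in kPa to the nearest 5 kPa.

Effective surcharge at the founding depth q = γ·D_f = 19.6 × 1.4 = 27.44 kPa.
q_ult = c·N_c·s_c + q·N_q
     = 31 × 5.14 × 1.3 + 27.44 × 1
     = 207.14 + 27.44 = 234.58 kPa.

q_ult ≈ 235 kPa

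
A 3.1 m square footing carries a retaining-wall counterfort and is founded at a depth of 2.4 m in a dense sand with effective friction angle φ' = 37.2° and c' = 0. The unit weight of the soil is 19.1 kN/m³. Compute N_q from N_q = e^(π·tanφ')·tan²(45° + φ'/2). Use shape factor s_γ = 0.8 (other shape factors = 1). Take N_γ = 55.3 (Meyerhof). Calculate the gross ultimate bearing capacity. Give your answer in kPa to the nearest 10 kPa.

q_ult ≈ 3330 kPa

tan37.2° = 0.759, so N_q = e^(π×0.759)·tan²(63.6°) = 10.855 × 4.058 = 44.05.
q = γ·D_f = 19.1 × 2.4 = 45.84 kPa.
q·N_q = 45.84 × 44.05 = 2019.3 kPa
0.5·γ·B·N_γ·s_γ = 0.5 × 19.1 × 3.1 × 55.3 × 0.8 = 1309.7 kPa
q_ult = 2019.3 + 1309.7 = 3329 kPa.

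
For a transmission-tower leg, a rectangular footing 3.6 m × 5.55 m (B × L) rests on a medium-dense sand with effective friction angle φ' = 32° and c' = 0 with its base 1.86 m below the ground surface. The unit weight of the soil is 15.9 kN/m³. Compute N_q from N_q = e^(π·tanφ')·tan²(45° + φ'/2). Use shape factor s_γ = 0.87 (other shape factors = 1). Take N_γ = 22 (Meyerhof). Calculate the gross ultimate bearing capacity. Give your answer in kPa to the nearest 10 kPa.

tan32° = 0.6249, so N_q = e^(π×0.6249)·tan²(61°) = 7.121 × 3.255 = 23.18.
q = γ·D_f = 15.9 × 1.86 = 29.574 kPa.
q·N_q = 29.574 × 23.177 = 685.43 kPa
0.5·γ·B·N_γ·s_γ = 0.5 × 15.9 × 3.6 × 22 × 0.87 = 547.79 kPa
q_ult = 685.43 + 547.79 = 1233.2 kPa.

q_ult ≈ 1230 kPa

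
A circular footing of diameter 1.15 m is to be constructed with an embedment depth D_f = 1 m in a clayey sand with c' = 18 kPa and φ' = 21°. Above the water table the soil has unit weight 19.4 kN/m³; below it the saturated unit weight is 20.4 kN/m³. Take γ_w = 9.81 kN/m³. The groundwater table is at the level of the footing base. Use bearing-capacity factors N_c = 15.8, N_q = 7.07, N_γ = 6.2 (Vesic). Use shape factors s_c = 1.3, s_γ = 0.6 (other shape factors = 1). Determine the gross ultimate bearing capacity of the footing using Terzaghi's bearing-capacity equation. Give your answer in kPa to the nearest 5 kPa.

q_ult ≈ 530 kPa

Effective surcharge at the founding depth q = γ·D_f = 19.4 × 1 = 19.4 kPa.
The water table coincides with the base, so in the self-weight term γ → γ' = 10.59 kN/m³.
q_ult = c·N_c·s_c + q·N_q + 0.5·γ·B·N_γ·s_γ
     = 18 × 15.8 × 1.3 + 19.4 × 7.07 + 0.5 × 10.59 × 1.15 × 6.2 × 0.6
     = 369.72 + 137.16 + 22.652 = 529.53 kPa.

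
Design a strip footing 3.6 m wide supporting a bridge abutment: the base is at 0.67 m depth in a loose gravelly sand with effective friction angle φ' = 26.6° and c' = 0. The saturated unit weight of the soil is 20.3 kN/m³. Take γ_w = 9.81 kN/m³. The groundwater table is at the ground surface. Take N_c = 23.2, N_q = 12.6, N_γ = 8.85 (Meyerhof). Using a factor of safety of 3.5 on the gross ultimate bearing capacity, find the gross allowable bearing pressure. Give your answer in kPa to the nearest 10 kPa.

q_all ≈ 70 kPa

With the water table at the surface the whole profile is submerged: γ' = 20.3 − 9.81 = 10.49 kN/m³, so q = γ'·D_f = 7.0283 kPa; the same γ' applies in the ½γBN_γ term.
q_ult = q·N_q + 0.5·γ·B·N_γ
     = 7.0283 × 12.6 + 0.5 × 10.49 × 3.6 × 8.85
     = 88.557 + 167.11 = 255.66 kPa.
q_all = 255.66 / 3.5 = 73.046 kPa.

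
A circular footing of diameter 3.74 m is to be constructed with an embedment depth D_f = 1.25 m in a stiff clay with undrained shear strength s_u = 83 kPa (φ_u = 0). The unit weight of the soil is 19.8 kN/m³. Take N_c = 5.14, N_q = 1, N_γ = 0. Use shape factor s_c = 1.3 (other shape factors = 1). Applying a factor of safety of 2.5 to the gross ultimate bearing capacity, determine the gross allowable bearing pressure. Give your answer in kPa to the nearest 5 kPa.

q = γ·D_f = 19.8 × 1.25 = 24.75 kPa.
c·N_c·s_c = 83 × 5.14 × 1.3 = 554.61 kPa
q·N_q = 24.75 × 1 = 24.75 kPa
q_ult = 554.61 + 24.75 = 579.36 kPa.
q_all = q_ult / FS = 579.36 / 2.5 = 231.74 kPa.

q_all ≈ 230 kPa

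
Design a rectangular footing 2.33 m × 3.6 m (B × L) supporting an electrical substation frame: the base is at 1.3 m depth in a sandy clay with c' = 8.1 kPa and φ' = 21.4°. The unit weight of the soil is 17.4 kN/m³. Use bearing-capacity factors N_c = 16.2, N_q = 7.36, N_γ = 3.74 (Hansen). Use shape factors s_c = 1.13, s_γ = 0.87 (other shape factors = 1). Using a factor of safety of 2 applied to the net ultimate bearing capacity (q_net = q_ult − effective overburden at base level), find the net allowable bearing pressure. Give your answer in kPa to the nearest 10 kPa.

q_all(net) ≈ 180 kPa

Overburden at base level: q = 17.4 × 1.3 = 22.62 kPa.
Cohesion term c·N_c·s_c = 8.1 × 16.2 × 1.13 = 148.28 kPa; surcharge term q·N_q = 22.62 × 7.36 = 166.48 kPa; self-weight term 0.5·γ·B·N_γ·s_γ = 0.5 × 17.4 × 2.33 × 3.74 × 0.87 = 65.958 kPa.
q_ult = 148.28 + 166.48 + 65.958 = 380.72 kPa.
Net ultimate: q_net = 380.72 − 22.62 = 358.1 kPa.
q_all(net) = 358.1 / 2 = 179.05 kPa.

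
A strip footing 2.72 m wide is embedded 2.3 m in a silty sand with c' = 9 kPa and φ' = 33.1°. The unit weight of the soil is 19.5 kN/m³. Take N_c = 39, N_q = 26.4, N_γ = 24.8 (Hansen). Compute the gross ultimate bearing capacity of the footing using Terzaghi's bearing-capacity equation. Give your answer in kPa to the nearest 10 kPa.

q_ult ≈ 2190 kPa

q = γ·D_f = 19.5 × 2.3 = 44.85 kPa.
c·N_c = 9 × 39 = 351 kPa
q·N_q = 44.85 × 26.4 = 1184 kPa
0.5·γ·B·N_γ = 0.5 × 19.5 × 2.72 × 24.8 = 657.7 kPa
q_ult = 351 + 1184 + 657.7 = 2192.7 kPa.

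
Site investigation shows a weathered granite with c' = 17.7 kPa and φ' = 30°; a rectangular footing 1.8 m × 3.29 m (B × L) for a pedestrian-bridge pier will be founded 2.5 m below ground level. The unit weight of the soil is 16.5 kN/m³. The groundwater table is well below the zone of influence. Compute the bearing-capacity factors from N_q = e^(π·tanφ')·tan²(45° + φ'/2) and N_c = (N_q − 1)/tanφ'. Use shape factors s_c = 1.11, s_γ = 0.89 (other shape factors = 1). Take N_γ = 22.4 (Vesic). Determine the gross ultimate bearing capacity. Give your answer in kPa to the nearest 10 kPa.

tan30° = 0.5774, so N_q = e^(π×0.5774)·tan²(60°) = 6.134 × 3.0 = 18.4.
N_c = (18.4 − 1)/tan30° = 30.14.
q = γ·D_f = 16.5 × 2.5 = 41.25 kPa.
c·N_c·s_c = 17.7 × 30.14 × 1.11 = 592.15 kPa
q·N_q = 41.25 × 18.401 = 759.05 kPa
0.5·γ·B·N_γ·s_γ = 0.5 × 16.5 × 1.8 × 22.4 × 0.89 = 296.05 kPa
q_ult = 592.15 + 759.05 + 296.05 = 1647.2 kPa.

q_ult ≈ 1650 kPa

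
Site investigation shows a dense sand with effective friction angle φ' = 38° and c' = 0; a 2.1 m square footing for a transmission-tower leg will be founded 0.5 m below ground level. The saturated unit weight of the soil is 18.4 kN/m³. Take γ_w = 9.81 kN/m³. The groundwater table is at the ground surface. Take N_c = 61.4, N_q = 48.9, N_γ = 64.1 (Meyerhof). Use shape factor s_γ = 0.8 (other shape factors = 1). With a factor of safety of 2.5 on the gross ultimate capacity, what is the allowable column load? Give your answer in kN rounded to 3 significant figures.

γ' = 18.4 − 9.81 = 8.59 kN/m³ (submerged throughout). q = 8.59 × 0.5 = 4.295 kPa; the same γ' applies in the ½γBN_γ term.
q·N_q = 4.295 × 48.9 = 210.03 kPa
0.5·γ·B·N_γ·s_γ = 0.5 × 8.59 × 2.1 × 64.1 × 0.8 = 462.52 kPa
q_ult = 210.03 + 462.52 = 672.55 kPa.
Gross allowable pressure q_all = 672.55 / 2.5 = 269.02 kPa.
Footing area = 4.41 m², so allowable column load = 269.02 × 4.41 = 1186.4 kN.

P_all ≈ 1190 kN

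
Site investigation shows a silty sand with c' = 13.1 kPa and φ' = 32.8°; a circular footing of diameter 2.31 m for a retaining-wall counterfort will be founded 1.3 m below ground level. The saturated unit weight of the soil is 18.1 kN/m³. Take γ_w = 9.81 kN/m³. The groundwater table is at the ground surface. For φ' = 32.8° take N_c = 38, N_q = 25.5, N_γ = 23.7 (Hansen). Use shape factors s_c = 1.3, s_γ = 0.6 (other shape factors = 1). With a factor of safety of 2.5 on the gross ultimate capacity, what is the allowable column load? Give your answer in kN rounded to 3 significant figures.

P_all ≈ 1770 kN

With the water table at the surface the whole profile is submerged: γ' = 18.1 − 9.81 = 8.29 kN/m³, so q = γ'·D_f = 10.777 kPa; the same γ' applies in the ½γBN_γ term.
q_ult = c·N_c·s_c + q·N_q + 0.5·γ·B·N_γ·s_γ
     = 13.1 × 38 × 1.3 + 10.777 × 25.5 + 0.5 × 8.29 × 2.31 × 23.7 × 0.6
     = 647.14 + 274.81 + 136.16 = 1058.1 kPa.
Gross allowable pressure q_all = 1058.1 / 2.5 = 423.24 kPa.
Footing area = 4.191 m², so allowable column load = 423.24 × 4.191 = 1773.8 kN.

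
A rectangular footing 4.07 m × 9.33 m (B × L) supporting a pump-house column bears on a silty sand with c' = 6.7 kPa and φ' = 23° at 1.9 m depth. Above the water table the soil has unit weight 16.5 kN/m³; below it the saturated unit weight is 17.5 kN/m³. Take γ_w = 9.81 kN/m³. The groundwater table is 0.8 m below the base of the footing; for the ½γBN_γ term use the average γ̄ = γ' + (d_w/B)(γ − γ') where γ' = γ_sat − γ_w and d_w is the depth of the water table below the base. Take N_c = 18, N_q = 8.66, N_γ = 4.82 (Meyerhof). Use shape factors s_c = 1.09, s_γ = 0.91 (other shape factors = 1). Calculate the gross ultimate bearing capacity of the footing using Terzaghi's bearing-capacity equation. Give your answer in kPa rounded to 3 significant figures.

Overburden at base level: q = 16.5 × 1.9 = 31.35 kPa.
The water table is 0.8 m below the base (< B = 4.07 m), so the ½γBN_γ term uses γ̄ = γ' + (d_w/B)(γ − γ') = 7.69 + (0.8/4.07)(16.5 − 7.69) = 9.4217 kN/m³.
Cohesion term c·N_c·s_c = 6.7 × 18 × 1.09 = 131.45 kPa; surcharge term q·N_q = 31.35 × 8.66 = 271.49 kPa; self-weight term 0.5·γ·B·N_γ·s_γ = 0.5 × 9.4217 × 4.07 × 4.82 × 0.91 = 84.097 kPa.
q_ult = 131.45 + 271.49 + 84.097 = 487.04 kPa.

q_ult ≈ 487 kPa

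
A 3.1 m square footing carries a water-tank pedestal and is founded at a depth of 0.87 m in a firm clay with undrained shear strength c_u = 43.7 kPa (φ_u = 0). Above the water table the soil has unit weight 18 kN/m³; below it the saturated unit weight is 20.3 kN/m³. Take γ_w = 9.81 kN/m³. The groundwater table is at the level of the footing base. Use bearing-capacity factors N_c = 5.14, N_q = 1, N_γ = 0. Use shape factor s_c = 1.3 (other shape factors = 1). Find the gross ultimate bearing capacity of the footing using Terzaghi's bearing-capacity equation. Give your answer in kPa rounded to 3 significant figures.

q_ult ≈ 308 kPa

q = γ·D_f = 18 × 0.87 = 15.66 kPa.
c·N_c·s_c = 43.7 × 5.14 × 1.3 = 292 kPa
q·N_q = 15.66 × 1 = 15.66 kPa
q_ult = 292 + 15.66 = 307.66 kPa.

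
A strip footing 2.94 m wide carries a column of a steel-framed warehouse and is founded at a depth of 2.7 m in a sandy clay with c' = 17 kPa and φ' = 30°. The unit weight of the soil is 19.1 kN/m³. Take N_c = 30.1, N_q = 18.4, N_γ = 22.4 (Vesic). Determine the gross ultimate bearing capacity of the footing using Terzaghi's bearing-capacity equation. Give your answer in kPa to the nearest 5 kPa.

q_ult ≈ 2090 kPa

Effective surcharge at the founding depth q = γ·D_f = 19.1 × 2.7 = 51.57 kPa.
q_ult = c·N_c + q·N_q + 0.5·γ·B·N_γ
     = 17 × 30.1 + 51.57 × 18.4 + 0.5 × 19.1 × 2.94 × 22.4
     = 511.7 + 948.89 + 628.92 = 2089.5 kPa.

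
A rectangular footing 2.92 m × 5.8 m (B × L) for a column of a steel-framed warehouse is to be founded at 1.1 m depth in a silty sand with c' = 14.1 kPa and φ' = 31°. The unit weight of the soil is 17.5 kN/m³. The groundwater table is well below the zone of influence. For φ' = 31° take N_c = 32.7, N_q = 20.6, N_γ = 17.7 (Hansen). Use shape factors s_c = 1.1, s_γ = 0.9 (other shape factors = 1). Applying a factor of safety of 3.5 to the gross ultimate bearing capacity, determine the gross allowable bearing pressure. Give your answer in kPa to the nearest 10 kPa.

q = γ·D_f = 17.5 × 1.1 = 19.25 kPa.
c·N_c·s_c = 14.1 × 32.7 × 1.1 = 507.18 kPa
q·N_q = 19.25 × 20.6 = 396.55 kPa
0.5·γ·B·N_γ·s_γ = 0.5 × 17.5 × 2.92 × 17.7 × 0.9 = 407.01 kPa
q_ult = 507.18 + 396.55 + 407.01 = 1310.7 kPa.
q_all = q_ult / FS = 1310.7 / 3.5 = 374.5 kPa.

q_all ≈ 370 kPa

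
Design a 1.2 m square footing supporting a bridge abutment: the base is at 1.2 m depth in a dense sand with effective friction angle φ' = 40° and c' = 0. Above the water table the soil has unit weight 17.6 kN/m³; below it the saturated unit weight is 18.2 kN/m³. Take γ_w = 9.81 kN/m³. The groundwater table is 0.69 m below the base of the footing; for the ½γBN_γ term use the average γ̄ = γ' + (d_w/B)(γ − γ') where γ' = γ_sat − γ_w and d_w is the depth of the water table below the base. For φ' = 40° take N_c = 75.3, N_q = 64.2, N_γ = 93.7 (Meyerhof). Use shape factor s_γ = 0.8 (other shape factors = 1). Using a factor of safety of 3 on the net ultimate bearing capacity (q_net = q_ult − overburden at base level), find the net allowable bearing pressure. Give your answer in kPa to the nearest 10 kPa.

q_all(net) ≈ 650 kPa

q = γ·D_f = 17.6 × 1.2 = 21.12 kPa.
γ' = 8.39 kN/m³; averaging over the depth B below the base, γ̄ = γ' + (d_w/B)(γ − γ') = 13.686 kN/m³.
q·N_q = 21.12 × 64.2 = 1355.9 kPa
0.5·γ·B·N_γ·s_γ = 0.5 × 13.686 × 1.2 × 93.7 × 0.8 = 615.53 kPa
q_ult = 1355.9 + 615.53 = 1971.4 kPa.
q_net = 1971.4 − 21.12 = 1950.3 kPa.
q_all(net) = 1950.3 / 3 = 650.1 kPa.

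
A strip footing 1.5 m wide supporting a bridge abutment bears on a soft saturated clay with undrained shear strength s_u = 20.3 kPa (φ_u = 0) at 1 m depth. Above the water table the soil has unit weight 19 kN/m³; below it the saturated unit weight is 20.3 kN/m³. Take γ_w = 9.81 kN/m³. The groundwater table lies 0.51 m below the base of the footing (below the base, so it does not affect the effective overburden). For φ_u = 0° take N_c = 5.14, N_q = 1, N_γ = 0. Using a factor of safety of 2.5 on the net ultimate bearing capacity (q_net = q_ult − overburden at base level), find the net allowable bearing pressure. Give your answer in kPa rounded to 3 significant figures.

Overburden at base level: q = 19 × 1 = 19 kPa.
Cohesion term c·N_c = 20.3 × 5.14 = 104.34 kPa; surcharge term q·N_q = 19 × 1 = 19 kPa.
q_ult = 104.34 + 19 = 123.34 kPa.
q_net = 123.34 − 19 = 104.34 kPa.
q_all(net) = 104.34 / 2.5 = 41.737 kPa.

q_all(net) ≈ 41.7 kPa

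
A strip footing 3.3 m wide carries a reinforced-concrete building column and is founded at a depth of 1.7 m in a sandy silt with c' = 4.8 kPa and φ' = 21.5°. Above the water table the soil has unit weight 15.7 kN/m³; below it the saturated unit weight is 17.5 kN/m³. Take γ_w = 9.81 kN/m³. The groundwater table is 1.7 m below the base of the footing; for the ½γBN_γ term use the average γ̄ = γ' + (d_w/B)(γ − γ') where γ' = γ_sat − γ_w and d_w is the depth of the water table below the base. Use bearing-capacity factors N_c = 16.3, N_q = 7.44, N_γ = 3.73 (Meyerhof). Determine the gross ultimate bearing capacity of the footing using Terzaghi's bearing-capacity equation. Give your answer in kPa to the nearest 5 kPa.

q_ult ≈ 350 kPa

q = γ·D_f = 15.7 × 1.7 = 26.69 kPa.
γ' = 7.69 kN/m³; averaging over the depth B below the base, γ̄ = γ' + (d_w/B)(γ − γ') = 11.816 kN/m³.
c·N_c = 4.8 × 16.3 = 78.24 kPa
q·N_q = 26.69 × 7.44 = 198.57 kPa
0.5·γ·B·N_γ = 0.5 × 11.816 × 3.3 × 3.73 = 72.724 kPa
q_ult = 78.24 + 198.57 + 72.724 = 349.54 kPa.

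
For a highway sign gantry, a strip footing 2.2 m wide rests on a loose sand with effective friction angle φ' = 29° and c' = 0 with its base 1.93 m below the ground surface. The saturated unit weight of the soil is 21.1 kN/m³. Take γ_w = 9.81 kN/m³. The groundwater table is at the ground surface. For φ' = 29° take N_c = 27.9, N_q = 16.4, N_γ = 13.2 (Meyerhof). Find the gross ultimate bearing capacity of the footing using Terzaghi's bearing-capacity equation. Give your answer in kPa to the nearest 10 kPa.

q_ult ≈ 520 kPa

Water table at ground surface, so effective unit weight γ' = 21.1 − 9.81 = 11.29 kN/m³ is used throughout; overburden q = 11.29 × 1.93 = 21.79 kPa; the same γ' applies in the ½γBN_γ term.
Surcharge term q·N_q = 21.79 × 16.4 = 357.35 kPa; self-weight term 0.5·γ·B·N_γ = 0.5 × 11.29 × 2.2 × 13.2 = 163.93 kPa.
q_ult = 357.35 + 163.93 = 521.28 kPa.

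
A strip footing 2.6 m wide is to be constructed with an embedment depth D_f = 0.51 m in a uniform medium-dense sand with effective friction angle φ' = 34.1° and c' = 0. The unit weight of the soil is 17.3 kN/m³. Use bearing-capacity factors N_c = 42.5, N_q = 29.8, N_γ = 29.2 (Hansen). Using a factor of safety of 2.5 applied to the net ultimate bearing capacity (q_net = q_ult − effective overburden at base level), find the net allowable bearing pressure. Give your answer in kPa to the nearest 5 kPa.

q_all(net) ≈ 365 kPa

Overburden at base level: q = 17.3 × 0.51 = 8.823 kPa.
Surcharge term q·N_q = 8.823 × 29.8 = 262.93 kPa; self-weight term 0.5·γ·B·N_γ = 0.5 × 17.3 × 2.6 × 29.2 = 656.71 kPa.
q_ult = 262.93 + 656.71 = 919.63 kPa.
Net ultimate: q_net = 919.63 − 8.823 = 910.81 kPa.
q_all(net) = 910.81 / 2.5 = 364.32 kPa.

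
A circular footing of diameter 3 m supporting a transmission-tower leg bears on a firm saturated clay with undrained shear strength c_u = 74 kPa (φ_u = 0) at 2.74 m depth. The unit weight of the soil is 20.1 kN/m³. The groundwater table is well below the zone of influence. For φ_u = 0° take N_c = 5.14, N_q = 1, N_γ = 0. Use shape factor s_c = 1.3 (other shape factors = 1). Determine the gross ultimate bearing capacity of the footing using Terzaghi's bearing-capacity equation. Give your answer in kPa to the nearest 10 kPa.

q_ult ≈ 550 kPa

Effective surcharge at the founding depth q = γ·D_f = 20.1 × 2.74 = 55.074 kPa.
q_ult = c·N_c·s_c + q·N_q
     = 74 × 5.14 × 1.3 + 55.074 × 1
     = 494.47 + 55.074 = 549.54 kPa.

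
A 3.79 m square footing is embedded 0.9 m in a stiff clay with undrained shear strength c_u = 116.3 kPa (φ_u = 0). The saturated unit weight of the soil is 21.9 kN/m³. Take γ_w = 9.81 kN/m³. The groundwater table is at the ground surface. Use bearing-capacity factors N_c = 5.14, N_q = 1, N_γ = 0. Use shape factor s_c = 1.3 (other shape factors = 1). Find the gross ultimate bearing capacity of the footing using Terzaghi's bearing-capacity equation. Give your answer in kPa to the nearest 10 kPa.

Water table at ground surface, so effective unit weight γ' = 21.9 − 9.81 = 12.09 kN/m³ is used throughout; overburden q = 12.09 × 0.9 = 10.881 kPa.
Cohesion term c·N_c·s_c = 116.3 × 5.14 × 1.3 = 777.12 kPa; surcharge term q·N_q = 10.881 × 1 = 10.881 kPa.
q_ult = 777.12 + 10.881 = 788 kPa.

q_ult ≈ 790 kPa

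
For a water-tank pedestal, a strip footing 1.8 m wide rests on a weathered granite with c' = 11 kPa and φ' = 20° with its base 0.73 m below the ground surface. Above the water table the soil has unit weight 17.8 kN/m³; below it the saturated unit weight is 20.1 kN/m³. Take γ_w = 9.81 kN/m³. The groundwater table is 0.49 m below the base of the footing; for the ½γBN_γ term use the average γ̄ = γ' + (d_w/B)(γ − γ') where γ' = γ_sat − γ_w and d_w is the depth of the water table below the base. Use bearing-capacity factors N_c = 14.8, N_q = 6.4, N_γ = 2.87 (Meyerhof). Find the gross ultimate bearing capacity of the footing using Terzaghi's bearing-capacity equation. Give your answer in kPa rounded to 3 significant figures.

Overburden at base level: q = 17.8 × 0.73 = 12.994 kPa.
The water table is 0.49 m below the base (< B = 1.8 m), so the ½γBN_γ term uses γ̄ = γ' + (d_w/B)(γ − γ') = 10.29 + (0.49/1.8)(17.8 − 10.29) = 12.334 kN/m³.
Cohesion term c·N_c = 11 × 14.8 = 162.8 kPa; surcharge term q·N_q = 12.994 × 6.4 = 83.162 kPa; self-weight term 0.5·γ·B·N_γ = 0.5 × 12.334 × 1.8 × 2.87 = 31.86 kPa.
q_ult = 162.8 + 83.162 + 31.86 = 277.82 kPa.

q_ult ≈ 278 kPa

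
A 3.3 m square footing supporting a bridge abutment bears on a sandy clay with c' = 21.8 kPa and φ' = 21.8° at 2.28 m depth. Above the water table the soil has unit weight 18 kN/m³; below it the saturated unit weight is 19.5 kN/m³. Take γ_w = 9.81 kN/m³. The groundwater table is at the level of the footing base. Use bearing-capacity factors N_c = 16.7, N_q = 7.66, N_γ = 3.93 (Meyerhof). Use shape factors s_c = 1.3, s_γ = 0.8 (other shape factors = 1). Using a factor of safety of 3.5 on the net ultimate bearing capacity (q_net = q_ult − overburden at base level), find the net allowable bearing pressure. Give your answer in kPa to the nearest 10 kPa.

q_all(net) ≈ 230 kPa

q = γ·D_f = 18 × 2.28 = 41.04 kPa.
For the ½γBN_γ term take γ' = 19.5 − 9.81 = 9.69 kN/m³ (soil below base is submerged).
c·N_c·s_c = 21.8 × 16.7 × 1.3 = 473.28 kPa
q·N_q = 41.04 × 7.66 = 314.37 kPa
0.5·γ·B·N_γ·s_γ = 0.5 × 9.69 × 3.3 × 3.93 × 0.8 = 50.268 kPa
q_ult = 473.28 + 314.37 + 50.268 = 837.91 kPa.
q_net = 837.91 − 41.04 = 796.87 kPa.
q_all(net) = 796.87 / 3.5 = 227.68 kPa.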